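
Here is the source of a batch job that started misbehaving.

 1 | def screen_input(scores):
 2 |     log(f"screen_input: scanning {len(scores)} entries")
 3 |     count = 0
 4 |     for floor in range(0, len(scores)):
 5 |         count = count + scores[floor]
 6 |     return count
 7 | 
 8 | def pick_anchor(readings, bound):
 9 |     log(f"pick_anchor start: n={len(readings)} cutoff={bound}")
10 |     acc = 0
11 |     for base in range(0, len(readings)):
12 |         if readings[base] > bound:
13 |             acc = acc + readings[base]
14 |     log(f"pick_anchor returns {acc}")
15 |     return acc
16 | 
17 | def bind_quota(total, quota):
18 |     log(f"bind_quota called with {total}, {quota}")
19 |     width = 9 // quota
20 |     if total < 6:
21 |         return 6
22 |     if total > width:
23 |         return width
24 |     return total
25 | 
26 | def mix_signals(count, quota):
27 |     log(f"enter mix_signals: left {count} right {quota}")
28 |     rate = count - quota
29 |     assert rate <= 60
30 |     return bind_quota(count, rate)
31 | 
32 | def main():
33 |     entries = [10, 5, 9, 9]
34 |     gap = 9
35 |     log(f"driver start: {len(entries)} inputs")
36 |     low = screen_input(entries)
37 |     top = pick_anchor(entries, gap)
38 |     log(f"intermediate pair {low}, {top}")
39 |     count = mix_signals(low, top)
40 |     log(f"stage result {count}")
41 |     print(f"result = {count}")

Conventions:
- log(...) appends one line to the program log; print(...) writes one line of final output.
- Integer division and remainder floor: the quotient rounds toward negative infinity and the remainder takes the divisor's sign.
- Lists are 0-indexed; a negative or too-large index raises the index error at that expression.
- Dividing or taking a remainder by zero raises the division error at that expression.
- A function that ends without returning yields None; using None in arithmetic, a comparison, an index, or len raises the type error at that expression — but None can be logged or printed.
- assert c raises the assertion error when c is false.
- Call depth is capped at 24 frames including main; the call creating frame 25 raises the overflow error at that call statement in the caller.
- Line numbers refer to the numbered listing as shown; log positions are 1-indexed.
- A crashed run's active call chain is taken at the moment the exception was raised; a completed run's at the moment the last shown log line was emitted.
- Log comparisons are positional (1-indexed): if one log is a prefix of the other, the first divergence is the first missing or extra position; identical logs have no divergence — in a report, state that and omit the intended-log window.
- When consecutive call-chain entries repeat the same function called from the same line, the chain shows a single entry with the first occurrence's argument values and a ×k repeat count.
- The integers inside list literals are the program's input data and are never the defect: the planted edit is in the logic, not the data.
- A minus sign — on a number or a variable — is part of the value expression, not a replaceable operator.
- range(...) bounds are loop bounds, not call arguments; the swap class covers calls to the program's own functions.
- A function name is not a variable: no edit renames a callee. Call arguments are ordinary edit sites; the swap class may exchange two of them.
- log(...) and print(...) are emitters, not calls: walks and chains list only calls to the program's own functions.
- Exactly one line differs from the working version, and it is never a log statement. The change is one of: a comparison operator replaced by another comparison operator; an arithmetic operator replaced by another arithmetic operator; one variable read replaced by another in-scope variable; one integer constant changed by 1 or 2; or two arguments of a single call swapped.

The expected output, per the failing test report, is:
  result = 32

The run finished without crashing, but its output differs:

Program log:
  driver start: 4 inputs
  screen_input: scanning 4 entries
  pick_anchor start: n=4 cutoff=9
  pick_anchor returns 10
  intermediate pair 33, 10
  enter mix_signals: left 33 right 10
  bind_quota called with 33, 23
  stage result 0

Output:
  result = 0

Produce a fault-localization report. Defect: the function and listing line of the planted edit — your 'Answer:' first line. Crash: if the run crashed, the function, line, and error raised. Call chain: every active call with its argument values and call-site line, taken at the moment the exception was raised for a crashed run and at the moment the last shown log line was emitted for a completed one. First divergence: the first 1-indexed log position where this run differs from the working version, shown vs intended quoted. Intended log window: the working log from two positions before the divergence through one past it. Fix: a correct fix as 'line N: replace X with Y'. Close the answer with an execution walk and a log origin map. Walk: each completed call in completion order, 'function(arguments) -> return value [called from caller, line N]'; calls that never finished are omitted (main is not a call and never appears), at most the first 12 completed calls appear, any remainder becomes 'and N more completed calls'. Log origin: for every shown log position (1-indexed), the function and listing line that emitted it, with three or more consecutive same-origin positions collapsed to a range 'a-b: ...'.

Answer: the defect is in bind_quota at line 19.
The tell: Everything matches until log position 8, which reads 'stage result 0' in place of 'stage result 32'.
Call chain: main.
First divergence: position 8 — shown 'stage result 0', intended 'stage result 32'.
Intended log window:
  6: enter mix_signals: left 33 right 10
  7: bind_quota called with 33, 23
  8: stage result 32
Execution walk:
  screen_input([10, 5, 9, 9]) -> 33  [called from main, line 36]
  pick_anchor([10, 5, 9, 9], 9) -> 10  [called from main, line 37]
  bind_quota(33, 23) -> 0  [called from mix_signals, line 30]
  mix_signals(33, 10) -> 0  [called from main, line 39]
Log origin:
  1: logged in main at line 35
  2: logged in screen_input at line 2
  3: logged in pick_anchor at line 9
  4: logged in pick_anchor at line 14
  5: logged in main at line 38
  6: logged in mix_signals at line 27
  7: logged in bind_quota at line 18
  8: logged in main at line 40
A correct fix: line 19: replace `//` with `+`.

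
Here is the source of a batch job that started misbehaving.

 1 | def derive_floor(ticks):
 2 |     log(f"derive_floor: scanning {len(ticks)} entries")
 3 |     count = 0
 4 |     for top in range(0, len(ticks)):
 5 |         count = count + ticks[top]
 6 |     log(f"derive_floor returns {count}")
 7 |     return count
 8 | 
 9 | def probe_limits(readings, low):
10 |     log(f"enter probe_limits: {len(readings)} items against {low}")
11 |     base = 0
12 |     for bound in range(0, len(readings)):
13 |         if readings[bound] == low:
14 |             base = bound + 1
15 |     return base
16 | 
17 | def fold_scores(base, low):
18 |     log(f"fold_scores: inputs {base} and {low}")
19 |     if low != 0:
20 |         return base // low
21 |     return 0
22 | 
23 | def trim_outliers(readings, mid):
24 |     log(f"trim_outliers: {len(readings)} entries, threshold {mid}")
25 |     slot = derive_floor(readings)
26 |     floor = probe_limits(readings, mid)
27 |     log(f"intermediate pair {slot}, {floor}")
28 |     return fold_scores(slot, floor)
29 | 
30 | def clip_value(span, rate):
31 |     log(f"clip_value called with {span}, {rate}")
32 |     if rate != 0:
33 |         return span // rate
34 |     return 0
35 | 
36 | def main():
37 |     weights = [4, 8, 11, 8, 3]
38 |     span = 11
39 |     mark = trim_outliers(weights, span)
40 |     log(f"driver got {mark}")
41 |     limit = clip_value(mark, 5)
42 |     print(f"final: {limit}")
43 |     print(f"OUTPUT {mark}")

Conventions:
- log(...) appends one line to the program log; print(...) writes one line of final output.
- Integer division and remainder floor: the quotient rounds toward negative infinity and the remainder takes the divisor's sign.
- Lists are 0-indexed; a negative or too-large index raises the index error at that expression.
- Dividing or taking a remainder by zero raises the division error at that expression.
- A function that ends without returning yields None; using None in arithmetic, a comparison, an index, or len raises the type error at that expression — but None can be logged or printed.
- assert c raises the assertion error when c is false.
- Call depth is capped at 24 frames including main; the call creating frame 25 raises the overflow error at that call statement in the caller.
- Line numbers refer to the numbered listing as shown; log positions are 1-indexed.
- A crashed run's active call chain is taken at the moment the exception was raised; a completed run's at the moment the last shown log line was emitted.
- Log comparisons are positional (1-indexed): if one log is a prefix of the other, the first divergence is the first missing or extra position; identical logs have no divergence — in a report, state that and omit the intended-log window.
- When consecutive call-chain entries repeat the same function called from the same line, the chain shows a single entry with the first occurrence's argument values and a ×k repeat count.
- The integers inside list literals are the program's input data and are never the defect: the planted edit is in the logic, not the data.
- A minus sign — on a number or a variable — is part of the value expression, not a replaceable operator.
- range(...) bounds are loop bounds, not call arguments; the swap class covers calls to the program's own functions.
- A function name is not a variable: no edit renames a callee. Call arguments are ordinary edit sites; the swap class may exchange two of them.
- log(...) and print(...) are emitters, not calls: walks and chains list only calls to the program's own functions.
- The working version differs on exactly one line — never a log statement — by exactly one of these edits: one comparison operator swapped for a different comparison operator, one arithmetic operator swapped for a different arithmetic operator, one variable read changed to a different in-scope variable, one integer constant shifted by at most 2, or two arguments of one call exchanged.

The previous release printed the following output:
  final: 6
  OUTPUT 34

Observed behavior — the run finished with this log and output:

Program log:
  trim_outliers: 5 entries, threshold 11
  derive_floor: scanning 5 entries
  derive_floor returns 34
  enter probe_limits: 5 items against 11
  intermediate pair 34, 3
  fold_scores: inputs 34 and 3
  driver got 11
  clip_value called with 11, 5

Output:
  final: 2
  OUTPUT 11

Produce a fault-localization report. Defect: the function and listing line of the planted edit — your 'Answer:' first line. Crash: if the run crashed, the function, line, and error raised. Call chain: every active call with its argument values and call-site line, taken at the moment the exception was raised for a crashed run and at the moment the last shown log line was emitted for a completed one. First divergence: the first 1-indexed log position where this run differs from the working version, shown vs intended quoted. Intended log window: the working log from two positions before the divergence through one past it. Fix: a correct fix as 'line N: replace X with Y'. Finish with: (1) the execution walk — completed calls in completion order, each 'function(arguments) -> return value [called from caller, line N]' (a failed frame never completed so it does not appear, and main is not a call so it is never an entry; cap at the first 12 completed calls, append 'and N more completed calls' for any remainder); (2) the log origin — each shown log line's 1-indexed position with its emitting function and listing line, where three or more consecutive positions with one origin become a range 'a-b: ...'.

Answer: the defect is in probe_limits at line 14.
The tell: The earliest visible damage is log position 5 — 'intermediate pair 34, 3' rather than the intended 'intermediate pair 34, 1'.
Call chain: main -> clip_value(11, 5) (called at line 41).
First divergence: position 5 — shown 'intermediate pair 34, 3', intended 'intermediate pair 34, 1'.
Intended log window:
  3: derive_floor returns 34
  4: enter probe_limits: 5 items against 11
  5: intermediate pair 34, 1
  6: fold_scores: inputs 34 and 1
Execution walk:
  derive_floor([4, 8, 11, 8, 3]) -> 34  [called from trim_outliers, line 25]
  probe_limits([4, 8, 11, 8, 3], 11) -> 3  [called from trim_outliers, line 26]
  fold_scores(34, 3) -> 11  [called from trim_outliers, line 28]
  trim_outliers([4, 8, 11, 8, 3], 11) -> 11  [called from main, line 39]
  clip_value(11, 5) -> 2  [called from main, line 41]
Log origin:
  1: emitted by trim_outliers (line 24)
  2: emitted by derive_floor (line 2)
  3: emitted by derive_floor (line 6)
  4: emitted by probe_limits (line 10)
  5: emitted by trim_outliers (line 27)
  6: emitted by fold_scores (line 18)
  7: emitted by main (line 40)
  8: emitted by clip_value (line 31)
A correct fix: line 14: replace `bound` with `base`.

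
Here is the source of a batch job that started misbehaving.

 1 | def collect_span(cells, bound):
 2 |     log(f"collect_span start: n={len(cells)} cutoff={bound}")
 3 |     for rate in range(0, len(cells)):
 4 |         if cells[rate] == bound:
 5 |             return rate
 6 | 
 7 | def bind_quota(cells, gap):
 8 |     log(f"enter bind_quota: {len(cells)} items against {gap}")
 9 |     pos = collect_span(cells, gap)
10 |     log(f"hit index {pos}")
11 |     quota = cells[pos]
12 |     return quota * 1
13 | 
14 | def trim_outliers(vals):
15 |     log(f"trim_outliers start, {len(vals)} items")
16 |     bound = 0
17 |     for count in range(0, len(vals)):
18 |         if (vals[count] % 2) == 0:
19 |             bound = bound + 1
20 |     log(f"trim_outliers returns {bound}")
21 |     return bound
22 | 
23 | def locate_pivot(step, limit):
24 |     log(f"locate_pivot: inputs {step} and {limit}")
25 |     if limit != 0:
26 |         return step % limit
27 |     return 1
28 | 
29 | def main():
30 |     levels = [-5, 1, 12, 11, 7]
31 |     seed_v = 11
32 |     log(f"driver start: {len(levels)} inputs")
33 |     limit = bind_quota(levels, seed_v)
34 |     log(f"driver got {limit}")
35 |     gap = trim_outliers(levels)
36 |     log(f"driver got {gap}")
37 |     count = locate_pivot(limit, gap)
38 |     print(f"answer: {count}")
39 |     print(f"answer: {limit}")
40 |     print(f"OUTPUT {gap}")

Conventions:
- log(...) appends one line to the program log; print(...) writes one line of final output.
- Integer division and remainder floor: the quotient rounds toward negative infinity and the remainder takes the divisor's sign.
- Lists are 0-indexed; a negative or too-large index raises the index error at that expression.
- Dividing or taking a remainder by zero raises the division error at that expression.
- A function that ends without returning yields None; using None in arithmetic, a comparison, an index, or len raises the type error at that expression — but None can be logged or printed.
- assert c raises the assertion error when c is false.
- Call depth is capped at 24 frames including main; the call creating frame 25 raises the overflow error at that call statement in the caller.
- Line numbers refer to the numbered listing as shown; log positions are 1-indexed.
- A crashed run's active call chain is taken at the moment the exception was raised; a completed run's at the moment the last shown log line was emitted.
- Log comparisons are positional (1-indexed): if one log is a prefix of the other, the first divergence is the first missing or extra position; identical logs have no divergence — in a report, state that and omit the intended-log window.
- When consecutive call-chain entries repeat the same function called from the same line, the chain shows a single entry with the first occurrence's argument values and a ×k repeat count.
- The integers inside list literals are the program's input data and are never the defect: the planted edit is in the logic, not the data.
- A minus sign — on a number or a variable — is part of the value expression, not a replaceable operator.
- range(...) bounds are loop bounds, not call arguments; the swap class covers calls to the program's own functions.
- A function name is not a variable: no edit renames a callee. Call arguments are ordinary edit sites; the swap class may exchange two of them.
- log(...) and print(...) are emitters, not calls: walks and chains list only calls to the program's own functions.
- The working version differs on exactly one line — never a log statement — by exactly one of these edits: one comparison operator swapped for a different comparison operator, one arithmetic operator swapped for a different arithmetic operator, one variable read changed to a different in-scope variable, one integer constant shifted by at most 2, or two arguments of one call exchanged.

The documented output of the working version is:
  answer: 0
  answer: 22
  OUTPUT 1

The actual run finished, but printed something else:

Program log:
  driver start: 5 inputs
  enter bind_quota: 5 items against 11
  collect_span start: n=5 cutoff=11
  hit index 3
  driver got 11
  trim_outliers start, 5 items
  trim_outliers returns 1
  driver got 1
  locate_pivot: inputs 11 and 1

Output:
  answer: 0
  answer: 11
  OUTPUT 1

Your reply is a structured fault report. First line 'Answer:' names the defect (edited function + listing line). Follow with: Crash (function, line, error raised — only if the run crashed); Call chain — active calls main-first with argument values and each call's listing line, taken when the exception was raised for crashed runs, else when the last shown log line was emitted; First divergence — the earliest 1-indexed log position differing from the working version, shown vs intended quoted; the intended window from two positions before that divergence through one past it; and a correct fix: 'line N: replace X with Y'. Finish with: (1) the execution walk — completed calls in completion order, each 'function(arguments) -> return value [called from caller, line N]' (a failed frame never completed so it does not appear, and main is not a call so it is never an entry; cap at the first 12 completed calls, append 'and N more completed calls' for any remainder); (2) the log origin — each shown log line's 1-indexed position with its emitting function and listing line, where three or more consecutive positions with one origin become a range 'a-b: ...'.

Answer: the defect is in bind_quota at line 12.
The tell: At log position 5 the runs split — shown 'driver got 11', but the working version logs 'driver got 22'.
Call chain: main -> locate_pivot(11, 1) (called at line 37).
First divergence: position 5 — the shown line 'driver got 11' should read 'driver got 22'.
Intended log window:
  3: collect_span start: n=5 cutoff=11
  4: hit index 3
  5: driver got 22
  6: trim_outliers start, 5 items
Execution walk:
  collect_span([-5, 1, 12, 11, 7], 11) -> 3  [called from bind_quota, line 9]
  bind_quota([-5, 1, 12, 11, 7], 11) -> 11  [called from main, line 33]
  trim_outliers([-5, 1, 12, 11, 7]) -> 1  [called from main, line 35]
  locate_pivot(11, 1) -> 0  [called from main, line 37]
Log line origins:
  1: emitted by main (line 32)
  2: emitted by bind_quota (line 8)
  3: emitted by collect_span (line 2)
  4: emitted by bind_quota (line 10)
  5: emitted by main (line 34)
  6: emitted by trim_outliers (line 15)
  7: emitted by trim_outliers (line 20)
  8: emitted by main (line 36)
  9: emitted by locate_pivot (line 24)
A correct fix: line 12: replace `1` with `2`.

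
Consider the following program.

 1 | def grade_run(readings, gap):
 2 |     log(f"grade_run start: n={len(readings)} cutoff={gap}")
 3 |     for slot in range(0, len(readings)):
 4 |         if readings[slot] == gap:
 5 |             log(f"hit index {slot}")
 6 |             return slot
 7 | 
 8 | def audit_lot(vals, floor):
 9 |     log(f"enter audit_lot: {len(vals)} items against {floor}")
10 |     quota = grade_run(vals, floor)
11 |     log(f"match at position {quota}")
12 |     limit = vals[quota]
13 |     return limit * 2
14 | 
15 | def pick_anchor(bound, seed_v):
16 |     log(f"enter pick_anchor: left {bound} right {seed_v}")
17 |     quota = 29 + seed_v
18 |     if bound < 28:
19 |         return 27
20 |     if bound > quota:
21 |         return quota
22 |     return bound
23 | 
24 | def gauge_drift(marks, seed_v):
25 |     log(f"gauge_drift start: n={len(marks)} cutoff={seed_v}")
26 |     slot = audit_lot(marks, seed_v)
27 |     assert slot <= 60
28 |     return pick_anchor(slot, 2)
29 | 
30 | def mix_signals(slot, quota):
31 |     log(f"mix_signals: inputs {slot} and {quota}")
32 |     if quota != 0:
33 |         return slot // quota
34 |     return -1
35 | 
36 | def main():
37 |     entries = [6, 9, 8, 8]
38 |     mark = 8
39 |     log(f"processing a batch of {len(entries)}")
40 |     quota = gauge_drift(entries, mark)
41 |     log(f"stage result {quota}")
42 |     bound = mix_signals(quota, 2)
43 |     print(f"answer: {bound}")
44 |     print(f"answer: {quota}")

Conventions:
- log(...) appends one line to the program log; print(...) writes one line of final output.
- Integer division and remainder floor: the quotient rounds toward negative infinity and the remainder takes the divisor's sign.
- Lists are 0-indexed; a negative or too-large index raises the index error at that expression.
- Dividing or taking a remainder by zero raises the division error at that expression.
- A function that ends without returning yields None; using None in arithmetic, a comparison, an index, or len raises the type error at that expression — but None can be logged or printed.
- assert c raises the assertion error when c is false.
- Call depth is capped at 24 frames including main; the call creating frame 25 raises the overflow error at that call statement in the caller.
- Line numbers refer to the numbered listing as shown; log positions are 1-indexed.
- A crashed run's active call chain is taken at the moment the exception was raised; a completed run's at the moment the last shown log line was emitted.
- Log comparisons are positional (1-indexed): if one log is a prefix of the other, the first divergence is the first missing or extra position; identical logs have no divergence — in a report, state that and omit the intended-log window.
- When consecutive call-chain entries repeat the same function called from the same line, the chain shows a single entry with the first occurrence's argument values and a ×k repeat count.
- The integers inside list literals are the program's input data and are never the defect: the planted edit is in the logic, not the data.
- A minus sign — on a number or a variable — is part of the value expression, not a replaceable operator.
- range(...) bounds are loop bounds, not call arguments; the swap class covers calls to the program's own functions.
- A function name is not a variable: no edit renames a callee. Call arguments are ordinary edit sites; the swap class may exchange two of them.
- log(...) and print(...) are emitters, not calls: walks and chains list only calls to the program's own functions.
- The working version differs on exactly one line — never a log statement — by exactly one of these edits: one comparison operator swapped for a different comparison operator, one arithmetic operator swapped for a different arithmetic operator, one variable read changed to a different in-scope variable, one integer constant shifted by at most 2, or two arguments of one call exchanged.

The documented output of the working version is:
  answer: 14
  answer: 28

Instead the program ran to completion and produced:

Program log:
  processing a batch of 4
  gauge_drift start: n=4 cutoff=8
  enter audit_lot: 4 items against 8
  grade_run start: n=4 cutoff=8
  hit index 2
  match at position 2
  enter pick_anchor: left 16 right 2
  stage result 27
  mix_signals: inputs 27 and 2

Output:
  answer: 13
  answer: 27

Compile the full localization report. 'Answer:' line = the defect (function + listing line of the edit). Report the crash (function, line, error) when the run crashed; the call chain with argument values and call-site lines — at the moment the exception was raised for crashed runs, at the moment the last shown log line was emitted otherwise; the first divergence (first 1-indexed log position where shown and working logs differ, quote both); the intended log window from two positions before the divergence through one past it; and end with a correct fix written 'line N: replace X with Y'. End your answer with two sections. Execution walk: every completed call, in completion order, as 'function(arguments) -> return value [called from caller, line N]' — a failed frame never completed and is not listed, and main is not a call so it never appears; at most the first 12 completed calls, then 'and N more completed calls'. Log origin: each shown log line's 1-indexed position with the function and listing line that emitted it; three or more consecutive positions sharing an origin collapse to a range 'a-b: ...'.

Answer: the defect is in pick_anchor at line 19.
Key fact: Position 8 is the first bad log line: 'stage result 27' should read 'stage result 28'.
Call chain: main -> mix_signals(27, 2) (called at line 42).
First divergence: position 8 — the shown line 'stage result 27' should read 'stage result 28'.
Intended log window:
  6: match at position 2
  7: enter pick_anchor: left 16 right 2
  8: stage result 28
  9: mix_signals: inputs 28 and 2
Execution walk:
  grade_run([6, 9, 8, 8], 8) -> 2  [called from audit_lot, line 10]
  audit_lot([6, 9, 8, 8], 8) -> 16  [called from gauge_drift, line 26]
  pick_anchor(16, 2) -> 27  [called from gauge_drift, line 28]
  gauge_drift([6, 9, 8, 8], 8) -> 27  [called from main, line 40]
  mix_signals(27, 2) -> 13  [called from main, line 42]
Log line origins:
  1: emitted by main (line 39)
  2: emitted by gauge_drift (line 25)
  3: emitted by audit_lot (line 9)
  4: emitted by grade_run (line 2)
  5: emitted by grade_run (line 5)
  6: emitted by audit_lot (line 11)
  7: emitted by pick_anchor (line 16)
  8: emitted by main (line 41)
  9: emitted by mix_signals (line 31)
A correct fix: line 19: replace `27` with `28`.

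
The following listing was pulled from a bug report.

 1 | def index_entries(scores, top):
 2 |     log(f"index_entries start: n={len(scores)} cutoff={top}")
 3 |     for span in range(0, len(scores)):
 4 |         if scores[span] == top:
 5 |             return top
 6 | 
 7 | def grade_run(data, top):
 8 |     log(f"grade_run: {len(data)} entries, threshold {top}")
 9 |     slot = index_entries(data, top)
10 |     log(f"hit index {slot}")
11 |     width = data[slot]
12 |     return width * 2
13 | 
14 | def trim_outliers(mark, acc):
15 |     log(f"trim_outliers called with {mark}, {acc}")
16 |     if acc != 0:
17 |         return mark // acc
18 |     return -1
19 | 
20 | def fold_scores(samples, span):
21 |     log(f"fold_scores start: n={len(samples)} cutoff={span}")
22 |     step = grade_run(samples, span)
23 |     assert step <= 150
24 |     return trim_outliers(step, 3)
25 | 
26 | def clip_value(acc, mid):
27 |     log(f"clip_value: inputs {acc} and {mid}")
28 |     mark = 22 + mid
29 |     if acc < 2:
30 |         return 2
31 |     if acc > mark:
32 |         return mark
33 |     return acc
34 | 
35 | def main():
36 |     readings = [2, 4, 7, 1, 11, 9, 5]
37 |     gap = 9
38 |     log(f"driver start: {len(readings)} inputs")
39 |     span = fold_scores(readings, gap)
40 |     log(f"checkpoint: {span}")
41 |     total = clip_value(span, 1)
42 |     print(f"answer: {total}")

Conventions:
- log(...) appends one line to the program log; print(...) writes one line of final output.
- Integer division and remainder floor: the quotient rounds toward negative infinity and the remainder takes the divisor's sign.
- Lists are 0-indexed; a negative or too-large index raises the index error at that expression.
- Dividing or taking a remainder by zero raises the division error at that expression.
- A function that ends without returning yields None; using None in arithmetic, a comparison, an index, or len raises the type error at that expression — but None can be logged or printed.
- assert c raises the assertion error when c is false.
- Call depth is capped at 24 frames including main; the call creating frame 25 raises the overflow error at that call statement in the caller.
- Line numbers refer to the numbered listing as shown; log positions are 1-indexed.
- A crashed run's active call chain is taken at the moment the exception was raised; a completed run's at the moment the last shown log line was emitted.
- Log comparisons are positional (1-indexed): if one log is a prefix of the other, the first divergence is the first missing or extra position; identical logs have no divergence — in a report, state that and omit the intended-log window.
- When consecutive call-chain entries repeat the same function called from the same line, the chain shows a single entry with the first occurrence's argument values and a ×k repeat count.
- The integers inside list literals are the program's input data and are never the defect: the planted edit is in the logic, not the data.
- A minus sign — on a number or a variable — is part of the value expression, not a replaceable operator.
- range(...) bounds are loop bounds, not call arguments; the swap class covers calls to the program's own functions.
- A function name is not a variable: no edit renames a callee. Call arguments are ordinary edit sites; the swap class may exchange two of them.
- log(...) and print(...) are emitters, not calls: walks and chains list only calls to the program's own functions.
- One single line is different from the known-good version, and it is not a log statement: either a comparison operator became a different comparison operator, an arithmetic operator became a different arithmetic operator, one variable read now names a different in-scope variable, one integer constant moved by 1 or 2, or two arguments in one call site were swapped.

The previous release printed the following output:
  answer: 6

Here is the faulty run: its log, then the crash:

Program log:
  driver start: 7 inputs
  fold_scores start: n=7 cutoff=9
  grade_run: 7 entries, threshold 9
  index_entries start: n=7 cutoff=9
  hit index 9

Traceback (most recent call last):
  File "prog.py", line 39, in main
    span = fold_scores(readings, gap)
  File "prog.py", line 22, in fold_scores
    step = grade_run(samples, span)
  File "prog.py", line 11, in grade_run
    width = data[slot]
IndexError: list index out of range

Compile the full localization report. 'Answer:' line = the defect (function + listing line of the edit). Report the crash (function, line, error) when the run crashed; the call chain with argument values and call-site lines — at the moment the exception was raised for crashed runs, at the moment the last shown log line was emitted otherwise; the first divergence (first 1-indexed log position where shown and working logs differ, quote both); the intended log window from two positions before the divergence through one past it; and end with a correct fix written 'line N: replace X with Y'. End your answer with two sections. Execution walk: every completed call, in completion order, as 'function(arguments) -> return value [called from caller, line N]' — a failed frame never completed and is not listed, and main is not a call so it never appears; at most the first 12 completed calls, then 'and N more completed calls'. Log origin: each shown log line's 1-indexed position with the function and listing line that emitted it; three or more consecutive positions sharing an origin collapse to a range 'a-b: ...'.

Answer: the defect is in index_entries at line 5.
Core observation: Log line 5 is where behavior first shows: 'hit index 9' appears instead of 'hit index 5'.
Crash: grade_run, line 11, IndexError.
Call chain: main -> fold_scores([2, 4, 7, 1, 11, 9, 5], 9) (called at line 39) -> grade_run([2, 4, 7, 1, 11, 9, 5], 9) (called at line 22).
First divergence: position 5; shown 'hit index 9' vs intended 'hit index 5'.
Intended log window:
  3: grade_run: 7 entries, threshold 9
  4: index_entries start: n=7 cutoff=9
  5: hit index 5
  6: trim_outliers called with 18, 3
Execution walk:
  index_entries([2, 4, 7, 1, 11, 9, 5], 9) -> 9  [called from grade_run, line 9]
Log line origins:
  1 — main, line 38
  2 — fold_scores, line 21
  3 — grade_run, line 8
  4 — index_entries, line 2
  5 — grade_run, line 10
A correct fix: line 5: replace `top` with `span`.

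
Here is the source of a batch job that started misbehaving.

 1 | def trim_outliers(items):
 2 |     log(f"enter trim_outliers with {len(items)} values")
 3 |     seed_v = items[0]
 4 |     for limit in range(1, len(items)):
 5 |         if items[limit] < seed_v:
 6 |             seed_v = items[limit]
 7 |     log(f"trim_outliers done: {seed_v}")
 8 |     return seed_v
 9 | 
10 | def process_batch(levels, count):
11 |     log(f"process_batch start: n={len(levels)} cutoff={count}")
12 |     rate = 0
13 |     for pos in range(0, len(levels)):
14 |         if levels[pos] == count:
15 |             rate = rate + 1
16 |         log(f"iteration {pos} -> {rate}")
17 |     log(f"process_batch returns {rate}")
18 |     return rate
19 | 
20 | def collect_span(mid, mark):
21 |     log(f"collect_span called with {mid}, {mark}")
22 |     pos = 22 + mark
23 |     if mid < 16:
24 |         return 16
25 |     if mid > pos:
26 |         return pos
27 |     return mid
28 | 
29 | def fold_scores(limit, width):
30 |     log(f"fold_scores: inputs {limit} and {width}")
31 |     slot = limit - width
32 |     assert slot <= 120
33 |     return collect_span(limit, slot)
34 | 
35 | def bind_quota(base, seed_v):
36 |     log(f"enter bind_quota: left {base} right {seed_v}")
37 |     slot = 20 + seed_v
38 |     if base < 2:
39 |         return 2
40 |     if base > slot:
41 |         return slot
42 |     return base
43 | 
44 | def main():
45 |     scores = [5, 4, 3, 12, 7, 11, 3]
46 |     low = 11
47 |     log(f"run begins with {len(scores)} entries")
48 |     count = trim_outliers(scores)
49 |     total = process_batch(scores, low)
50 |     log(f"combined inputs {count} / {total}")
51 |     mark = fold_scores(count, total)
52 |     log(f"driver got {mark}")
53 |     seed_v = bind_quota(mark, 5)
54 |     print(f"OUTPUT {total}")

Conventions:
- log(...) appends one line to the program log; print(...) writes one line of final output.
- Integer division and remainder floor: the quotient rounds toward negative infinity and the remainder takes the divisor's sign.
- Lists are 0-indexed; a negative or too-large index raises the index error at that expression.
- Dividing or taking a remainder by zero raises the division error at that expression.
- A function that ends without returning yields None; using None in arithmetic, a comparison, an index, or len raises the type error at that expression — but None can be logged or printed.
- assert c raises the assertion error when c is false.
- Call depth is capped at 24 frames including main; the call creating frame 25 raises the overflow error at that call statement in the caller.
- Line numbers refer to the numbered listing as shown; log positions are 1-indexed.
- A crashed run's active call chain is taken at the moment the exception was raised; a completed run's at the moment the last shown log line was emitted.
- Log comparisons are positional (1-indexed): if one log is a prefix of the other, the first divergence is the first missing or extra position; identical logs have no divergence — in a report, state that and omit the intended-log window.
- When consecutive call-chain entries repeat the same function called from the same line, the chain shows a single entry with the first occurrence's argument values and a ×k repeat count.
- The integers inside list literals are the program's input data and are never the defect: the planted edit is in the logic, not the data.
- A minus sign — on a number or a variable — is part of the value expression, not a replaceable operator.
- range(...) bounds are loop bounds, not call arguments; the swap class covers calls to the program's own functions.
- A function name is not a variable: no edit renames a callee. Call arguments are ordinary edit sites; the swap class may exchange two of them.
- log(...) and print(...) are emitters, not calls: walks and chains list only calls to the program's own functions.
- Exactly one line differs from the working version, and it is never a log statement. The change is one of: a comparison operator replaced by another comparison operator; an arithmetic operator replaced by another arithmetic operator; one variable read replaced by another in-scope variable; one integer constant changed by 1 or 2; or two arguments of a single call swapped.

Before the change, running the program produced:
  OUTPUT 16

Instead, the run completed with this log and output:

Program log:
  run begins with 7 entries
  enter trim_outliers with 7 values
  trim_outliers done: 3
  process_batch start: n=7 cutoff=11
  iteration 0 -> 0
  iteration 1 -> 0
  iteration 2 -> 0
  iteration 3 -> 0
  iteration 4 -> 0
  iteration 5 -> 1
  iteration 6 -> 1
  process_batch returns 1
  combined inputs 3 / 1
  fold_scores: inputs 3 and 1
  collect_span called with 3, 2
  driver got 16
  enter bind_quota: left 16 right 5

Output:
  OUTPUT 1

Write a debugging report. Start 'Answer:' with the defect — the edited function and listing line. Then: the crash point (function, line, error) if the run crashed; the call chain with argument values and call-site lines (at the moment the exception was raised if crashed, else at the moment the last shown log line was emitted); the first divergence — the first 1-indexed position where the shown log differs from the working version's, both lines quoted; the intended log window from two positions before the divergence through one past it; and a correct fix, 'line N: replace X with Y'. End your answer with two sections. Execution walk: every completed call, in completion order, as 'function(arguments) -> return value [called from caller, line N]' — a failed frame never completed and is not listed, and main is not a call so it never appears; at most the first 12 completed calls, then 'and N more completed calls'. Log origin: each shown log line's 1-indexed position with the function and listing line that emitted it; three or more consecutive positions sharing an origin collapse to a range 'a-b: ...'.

Answer: the defect is in main at line 54.
The tell: The two runs log identically and part ways only at the printed values.
Call chain: main -> bind_quota(16, 5) (called at line 53).
First divergence: there is none — every log position agrees.
Execution walk:
  trim_outliers([5, 4, 3, 12, 7, 11, 3]) -> 3  [called from main, line 48]
  process_batch([5, 4, 3, 12, 7, 11, 3], 11) -> 1  [called from main, line 49]
  collect_span(3, 2) -> 16  [called from fold_scores, line 33]
  fold_scores(3, 1) -> 16  [called from main, line 51]
  bind_quota(16, 5) -> 16  [called from main, line 53]
Log origins:
  1: from main, line 47
  2: from trim_outliers, line 2
  3: from trim_outliers, line 7
  4: from process_batch, line 11
  5-11: from process_batch, line 16
  12: from process_batch, line 17
  13: from main, line 50
  14: from fold_scores, line 30
  15: from collect_span, line 21
  16: from main, line 52
  17: from bind_quota, line 36
A correct fix: line 54: replace `total` with `seed_v`.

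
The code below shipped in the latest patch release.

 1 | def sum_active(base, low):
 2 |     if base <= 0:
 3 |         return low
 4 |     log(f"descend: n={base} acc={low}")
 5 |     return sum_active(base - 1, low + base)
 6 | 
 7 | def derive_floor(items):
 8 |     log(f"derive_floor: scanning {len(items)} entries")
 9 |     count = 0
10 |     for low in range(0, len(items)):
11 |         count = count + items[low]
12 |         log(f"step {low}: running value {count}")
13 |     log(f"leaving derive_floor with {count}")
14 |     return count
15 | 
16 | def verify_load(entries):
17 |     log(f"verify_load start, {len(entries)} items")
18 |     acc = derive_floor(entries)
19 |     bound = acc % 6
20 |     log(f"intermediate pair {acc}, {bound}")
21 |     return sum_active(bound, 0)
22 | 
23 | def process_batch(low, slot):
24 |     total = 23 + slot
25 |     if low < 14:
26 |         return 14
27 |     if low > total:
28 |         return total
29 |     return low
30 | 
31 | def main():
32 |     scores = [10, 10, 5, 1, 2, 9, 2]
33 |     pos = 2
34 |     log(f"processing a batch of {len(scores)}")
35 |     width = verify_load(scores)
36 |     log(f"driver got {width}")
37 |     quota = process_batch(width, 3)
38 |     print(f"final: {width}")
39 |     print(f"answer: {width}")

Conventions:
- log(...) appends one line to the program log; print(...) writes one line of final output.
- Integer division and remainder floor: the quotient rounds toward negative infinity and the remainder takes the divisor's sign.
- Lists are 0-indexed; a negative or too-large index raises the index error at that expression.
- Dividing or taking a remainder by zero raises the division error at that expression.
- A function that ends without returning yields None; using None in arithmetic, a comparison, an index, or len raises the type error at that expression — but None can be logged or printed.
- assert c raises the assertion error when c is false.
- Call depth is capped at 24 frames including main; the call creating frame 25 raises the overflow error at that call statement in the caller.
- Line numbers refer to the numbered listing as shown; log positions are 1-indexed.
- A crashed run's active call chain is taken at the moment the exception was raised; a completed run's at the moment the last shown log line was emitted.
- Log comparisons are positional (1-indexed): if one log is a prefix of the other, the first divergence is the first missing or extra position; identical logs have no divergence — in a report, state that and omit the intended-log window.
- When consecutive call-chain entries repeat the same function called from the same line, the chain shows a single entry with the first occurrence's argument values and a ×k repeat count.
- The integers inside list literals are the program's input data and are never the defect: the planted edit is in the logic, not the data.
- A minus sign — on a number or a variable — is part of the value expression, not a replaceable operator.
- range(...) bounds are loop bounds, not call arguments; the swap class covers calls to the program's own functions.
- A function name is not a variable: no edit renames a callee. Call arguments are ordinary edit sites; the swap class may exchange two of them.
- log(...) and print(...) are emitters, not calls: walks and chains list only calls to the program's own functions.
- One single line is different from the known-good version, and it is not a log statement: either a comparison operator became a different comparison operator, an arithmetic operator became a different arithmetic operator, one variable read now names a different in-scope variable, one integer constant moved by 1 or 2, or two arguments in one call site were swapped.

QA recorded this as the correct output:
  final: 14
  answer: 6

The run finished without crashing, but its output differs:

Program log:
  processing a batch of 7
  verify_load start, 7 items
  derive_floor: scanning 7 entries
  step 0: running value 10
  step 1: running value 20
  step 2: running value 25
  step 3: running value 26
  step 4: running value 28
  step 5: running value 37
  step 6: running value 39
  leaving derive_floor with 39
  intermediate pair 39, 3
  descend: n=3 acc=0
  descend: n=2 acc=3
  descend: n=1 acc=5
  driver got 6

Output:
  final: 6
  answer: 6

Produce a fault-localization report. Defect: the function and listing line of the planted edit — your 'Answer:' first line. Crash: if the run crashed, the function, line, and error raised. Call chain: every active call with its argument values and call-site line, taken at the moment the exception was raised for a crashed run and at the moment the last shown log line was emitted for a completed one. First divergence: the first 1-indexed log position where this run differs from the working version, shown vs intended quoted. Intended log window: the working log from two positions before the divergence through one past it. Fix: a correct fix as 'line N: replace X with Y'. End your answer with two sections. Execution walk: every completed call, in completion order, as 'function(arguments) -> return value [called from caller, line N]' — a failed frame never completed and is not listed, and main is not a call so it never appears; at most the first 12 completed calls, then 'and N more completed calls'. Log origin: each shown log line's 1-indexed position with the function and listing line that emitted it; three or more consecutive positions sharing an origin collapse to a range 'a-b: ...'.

Answer: the defect is in main at line 38.
Key observation: Every logged value matches the working version; the printed result is what differs.
Call chain: main.
First divergence: none; the two logs match at every position.
Execution walk:
  derive_floor([10, 10, 5, 1, 2, 9, 2]) -> 39  [called from verify_load, line 18]
  sum_active(0, 6) -> 6  [called from sum_active, line 5]
  sum_active(1, 5) -> 6  [called from sum_active, line 5]
  sum_active(2, 3) -> 6  [called from sum_active, line 5]
  sum_active(3, 0) -> 6  [called from verify_load, line 21]
  verify_load([10, 10, 5, 1, 2, 9, 2]) -> 6  [called from main, line 35]
  process_batch(6, 3) -> 14  [called from main, line 37]
Log origins:
  1 — main, line 34
  2 — verify_load, line 17
  3 — derive_floor, line 8
  4-10 — derive_floor, line 12
  11 — derive_floor, line 13
  12 — verify_load, line 20
  13-15 — sum_active, line 4
  16 — main, line 36
A correct fix: line 38: replace `width` with `quota`.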